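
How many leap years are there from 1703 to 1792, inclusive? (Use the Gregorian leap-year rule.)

23

Multiples of 4 in [1703,1792]: 23.
Of those, multiples of 100: 0 (not leap unless ÷400).
Multiples of 400: 0.
Leap years = 23 − 0 + 0 = 23.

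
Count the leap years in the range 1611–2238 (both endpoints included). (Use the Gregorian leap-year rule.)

Multiples of 4 in [1611,2238]: 157.
Of those, multiples of 100: 6 (not leap unless ÷400).
Multiples of 400: 1.
Leap years = 157 − 6 + 1 = 152.

152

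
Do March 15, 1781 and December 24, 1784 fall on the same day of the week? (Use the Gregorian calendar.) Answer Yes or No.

From Mar 15, 1781 to Dec 24, 1784 is 1380 days.
1380 mod 7 = 1, so they are different weekdays.
(Mar 15, 1781 is a Thursday; Dec 24, 1784 is a Friday.)

No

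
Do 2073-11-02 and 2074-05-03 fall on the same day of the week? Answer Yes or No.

Yes

From Nov 2, 2073 to May 3, 2074 is 182 days.
182 mod 7 = 0, so they are the same weekday.
(Nov 2, 2073 is a Thursday; May 3, 2074 is a Thursday.)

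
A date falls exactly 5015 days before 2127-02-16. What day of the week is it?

Thursday

First find the weekday of Feb 16, 2127. Doomsday rule: the anchor day for the 2100s is Sunday. For year 27: 27÷12 = 2 r 3, and 3÷4 = 0, so 2+3+0 = 5.
Sunday + 5 ≡ Friday — that's 2127's doomsday.
In February the doomsday date is Feb 28 (2127 is not a leap year).
Feb 16 is 12 days before Feb 28; 12 mod 7 = 5, so Friday − 5 = Sunday.
5015 mod 7 = 3, so 5015 days before a Sunday is Sunday − 3 = Thursday.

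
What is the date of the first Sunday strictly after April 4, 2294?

April 8, 2294

Apr 4, 2294 is a Wednesday.
From Wednesday to the next Sunday is 4 days.
Apr 4, 2294 + 4 = Apr 8, 2294.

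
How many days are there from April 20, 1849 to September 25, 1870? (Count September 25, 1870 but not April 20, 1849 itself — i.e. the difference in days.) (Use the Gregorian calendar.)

7828

Apr 20, 1849 → Apr 20, 1850: 365 days.
Apr 20, 1850 → Apr 20, 1851: 365 days.
Apr 20, 1851 → Apr 20, 1852: 366 days (Feb 29, 1852 is in that span).
Apr 20, 1852 → Apr 20, 1853: 365 days.
Apr 20, 1853 → Apr 20, 1854: 365 days.
Apr 20, 1854 → Apr 20, 1855: 365 days.
Apr 20, 1855 → Apr 20, 1856: 366 days (Feb 29, 1856 is in that span).
Apr 20, 1856 → Apr 20, 1857: 365 days.
Apr 20, 1857 → Apr 20, 1858: 365 days.
Apr 20, 1858 → Apr 20, 1859: 365 days.
Apr 20, 1859 → Apr 20, 1860: 366 days (Feb 29, 1860 is in that span).
Apr 20, 1860 → Apr 20, 1861: 365 days.
Apr 20, 1861 → Apr 20, 1862: 365 days.
Apr 20, 1862 → Apr 20, 1863: 365 days.
Apr 20, 1863 → Apr 20, 1864: 366 days (Feb 29, 1864 is in that span).
Apr 20, 1864 → Apr 20, 1865: 365 days.
Apr 20, 1865 → Apr 20, 1866: 365 days.
Apr 20, 1866 → Apr 20, 1867: 365 days.
Apr 20, 1867 → Apr 20, 1868: 366 days (Feb 29, 1868 is in that span).
Apr 20, 1868 → Apr 20, 1869: 365 days.
Apr 20, 1869 → Apr 20, 1870: 365 days.
Apr 20, 1870 → May 20, 1870: 30 days (April has 30).
May 20, 1870 → Jun 20, 1870: 31 days (May has 31).
Jun 20, 1870 → Jul 20, 1870: 30 days (June has 30).
Jul 20, 1870 → Aug 20, 1870: 31 days (July has 31).
Aug 20, 1870 → Sep 20, 1870: 31 days (August has 31).
Sep 20, 1870 → Sep 25, 1870: 5 days.
Total: 7828 days.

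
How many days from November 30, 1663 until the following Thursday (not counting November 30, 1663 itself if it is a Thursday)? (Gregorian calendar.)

6

Nov 30, 1663 is a Friday.
From Friday to the next Thursday is 6 days.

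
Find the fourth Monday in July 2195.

July 27, 2195

July 1, 2195 is a Wednesday.
The first Monday is therefore July 6 (5 days later).
The fourth Monday is 6 + 3×7 = July 27.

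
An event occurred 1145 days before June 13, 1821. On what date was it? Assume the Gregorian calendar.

−365 (one year) → Jun 13, 1820 (780 left).
−366 (one year; includes Feb 29, 1820) → Jun 13, 1819 (414 left).
−365 (one year) → Jun 13, 1818 (49 left).
−13 → May 31, 1818 (end of May, 31 days; 36 left).
−31 → Apr 30, 1818 (end of Apr, 30 days; 5 left).
−5 → Apr 25, 1818.

April 25, 1818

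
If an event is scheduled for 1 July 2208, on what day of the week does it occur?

Friday

Doomsday rule: the anchor day for the 2200s is Friday. For year 08: 8÷12 = 0 r 8, and 8÷4 = 2, so 0+8+2 = 10.
Friday + 10 ≡ Monday — that's 2208's doomsday.
In July the doomsday date is Jul 11.
Jul 1 is 10 days before Jul 11; 10 mod 7 = 3, so Monday − 3 = Friday.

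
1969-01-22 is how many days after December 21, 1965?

Dec 21, 1965 → Dec 21, 1966: 365 days.
Dec 21, 1966 → Dec 21, 1967: 365 days.
Dec 21, 1967 → Jan 21, 1968: 31 days (December has 31).
Jan 21, 1968 → Feb 21, 1968: 31 days (January has 31).
Feb 21, 1968 → Mar 21, 1968: 29 days (February has 29).
Mar 21, 1968 → Apr 21, 1968: 31 days (March has 31).
Apr 21, 1968 → May 21, 1968: 30 days (April has 30).
May 21, 1968 → Jun 21, 1968: 31 days (May has 31).
Jun 21, 1968 → Jul 21, 1968: 30 days (June has 30).
Jul 21, 1968 → Aug 21, 1968: 31 days (July has 31).
Aug 21, 1968 → Sep 21, 1968: 31 days (August has 31).
Sep 21, 1968 → Oct 21, 1968: 30 days (September has 30).
Oct 21, 1968 → Nov 21, 1968: 31 days (October has 31).
Nov 21, 1968 → Dec 21, 1968: 30 days (November has 30).
Dec 21, 1968 → Jan 21, 1969: 31 days (December has 31).
Jan 21, 1969 → Jan 22, 1969: 1 days.
Total: 1128 days.

1128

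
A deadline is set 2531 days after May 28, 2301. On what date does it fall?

+365 (one year) → May 28, 2302 (2166 left).
+365 (one year) → May 28, 2303 (1801 left).
+366 (one year; includes Feb 29, 2304) → May 28, 2304 (1435 left).
+365 (one year) → May 28, 2305 (1070 left).
+365 (one year) → May 28, 2306 (705 left).
+365 (one year) → May 28, 2307 (340 left).
May has 31 days: +4 → Jun 1, 2307 (336 left).
Jun has 30 days: +30 → Jul 1, 2307 (306 left).
Jul has 31 days: +31 → Aug 1, 2307 (275 left).
Aug has 31 days: +31 → Sep 1, 2307 (244 left).
Sep has 30 days: +30 → Oct 1, 2307 (214 left).
Oct has 31 days: +31 → Nov 1, 2307 (183 left).
Nov has 30 days: +30 → Dec 1, 2307 (153 left).
Dec has 31 days: +31 → Jan 1, 2308 (122 left).
Jan has 31 days: +31 → Feb 1, 2308 (91 left).
Feb has 29 days: +29 → Mar 1, 2308 (62 left).
Mar has 31 days: +31 → Apr 1, 2308 (31 left).
Apr has 30 days: +30 → May 1, 2308 (1 left).
+1 → May 2, 2308.

May 2, 2308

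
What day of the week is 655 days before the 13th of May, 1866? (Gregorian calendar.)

Wednesday

May 13, 1866 is a Sunday.
655 mod 7 = 4, so 655 days before a Sunday is Sunday − 4 = Wednesday.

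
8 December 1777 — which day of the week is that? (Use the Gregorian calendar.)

Monday

Doomsday rule: the anchor day for the 1700s is Sunday. For year 77: 77÷12 = 6 r 5, and 5÷4 = 1, so 6+5+1 = 12.
Sunday + 12 ≡ Friday — that's 1777's doomsday.
In December the doomsday date is Dec 12.
Dec 8 is 4 days before Dec 12; 4 mod 7 = 4, so Friday − 4 = Monday.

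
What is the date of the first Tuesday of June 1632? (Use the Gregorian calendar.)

June 1, 1632

June 1, 1632 is a Tuesday.
The first Tuesday is therefore June 1 (same day).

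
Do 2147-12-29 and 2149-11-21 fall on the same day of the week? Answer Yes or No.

Yes

From Dec 29, 2147 to Nov 21, 2149 is 693 days.
693 mod 7 = 0, so they are the same weekday.
(Dec 29, 2147 is a Friday; Nov 21, 2149 is a Friday.)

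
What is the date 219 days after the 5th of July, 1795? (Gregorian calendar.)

February 9, 1796

Jul has 31 days: +27 → Aug 1, 1795 (192 left).
Aug has 31 days: +31 → Sep 1, 1795 (161 left).
Sep has 30 days: +30 → Oct 1, 1795 (131 left).
Oct has 31 days: +31 → Nov 1, 1795 (100 left).
Nov has 30 days: +30 → Dec 1, 1795 (70 left).
Dec has 31 days: +31 → Jan 1, 1796 (39 left).
Jan has 31 days: +31 → Feb 1, 1796 (8 left).
+8 → Feb 9, 1796.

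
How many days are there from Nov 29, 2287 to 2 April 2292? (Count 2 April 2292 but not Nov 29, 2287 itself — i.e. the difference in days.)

1586

Nov 29, 2287 → Nov 29, 2288: 366 days (Feb 29, 2288 is in that span).
Nov 29, 2288 → Nov 29, 2289: 365 days.
Nov 29, 2289 → Nov 29, 2290: 365 days.
Nov 29, 2290 → Nov 29, 2291: 365 days.
Nov 29, 2291 → Dec 29, 2291: 30 days (November has 30).
Dec 29, 2291 → Jan 29, 2292: 31 days (December has 31).
Jan 29, 2292 → Feb 29, 2292: 31 days (January has 31).
Feb 29, 2292 → Mar 29, 2292: 29 days (February has 29).
Mar 29, 2292 → Apr 2, 2292: 4 days.
Total: 1586 days.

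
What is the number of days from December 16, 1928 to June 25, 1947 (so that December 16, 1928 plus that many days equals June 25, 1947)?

6765

Dec 16, 1928 → Dec 16, 1929: 365 days.
Dec 16, 1929 → Dec 16, 1930: 365 days.
Dec 16, 1930 → Dec 16, 1931: 365 days.
Dec 16, 1931 → Dec 16, 1932: 366 days (Feb 29, 1932 is in that span).
Dec 16, 1932 → Dec 16, 1933: 365 days.
Dec 16, 1933 → Dec 16, 1934: 365 days.
Dec 16, 1934 → Dec 16, 1935: 365 days.
Dec 16, 1935 → Dec 16, 1936: 366 days (Feb 29, 1936 is in that span).
Dec 16, 1936 → Dec 16, 1937: 365 days.
Dec 16, 1937 → Dec 16, 1938: 365 days.
Dec 16, 1938 → Dec 16, 1939: 365 days.
Dec 16, 1939 → Dec 16, 1940: 366 days (Feb 29, 1940 is in that span).
Dec 16, 1940 → Dec 16, 1941: 365 days.
Dec 16, 1941 → Dec 16, 1942: 365 days.
Dec 16, 1942 → Dec 16, 1943: 365 days.
Dec 16, 1943 → Dec 16, 1944: 366 days (Feb 29, 1944 is in that span).
Dec 16, 1944 → Dec 16, 1945: 365 days.
Dec 16, 1945 → Dec 16, 1946: 365 days.
Dec 16, 1946 → Jan 16, 1947: 31 days (December has 31).
Jan 16, 1947 → Feb 16, 1947: 31 days (January has 31).
Feb 16, 1947 → Mar 16, 1947: 28 days (February has 28).
Mar 16, 1947 → Apr 16, 1947: 31 days (March has 31).
Apr 16, 1947 → May 16, 1947: 30 days (April has 30).
May 16, 1947 → Jun 16, 1947: 31 days (May has 31).
Jun 16, 1947 → Jun 25, 1947: 9 days.
Total: 6765 days.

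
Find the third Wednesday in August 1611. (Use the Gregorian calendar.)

August 17, 1611

August 1, 1611 is a Monday.
The first Wednesday is therefore August 3 (2 days later).
The third Wednesday is 3 + 2×7 = August 17.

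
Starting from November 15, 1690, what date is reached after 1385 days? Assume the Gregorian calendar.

+365 (one year) → Nov 15, 1691 (1020 left).
+366 (one year; includes Feb 29, 1692) → Nov 15, 1692 (654 left).
+365 (one year) → Nov 15, 1693 (289 left).
Nov has 30 days: +16 → Dec 1, 1693 (273 left).
Dec has 31 days: +31 → Jan 1, 1694 (242 left).
Jan has 31 days: +31 → Feb 1, 1694 (211 left).
Feb has 28 days: +28 → Mar 1, 1694 (183 left).
Mar has 31 days: +31 → Apr 1, 1694 (152 left).
Apr has 30 days: +30 → May 1, 1694 (122 left).
May has 31 days: +31 → Jun 1, 1694 (91 left).
Jun has 30 days: +30 → Jul 1, 1694 (61 left).
Jul has 31 days: +31 → Aug 1, 1694 (30 left).
+30 → Aug 31, 1694.

August 31, 1694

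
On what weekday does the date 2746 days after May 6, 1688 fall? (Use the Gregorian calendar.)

First find the weekday of May 6, 1688. Doomsday rule: the anchor day for the 1600s is Tuesday. For year 88: 88÷12 = 7 r 4, and 4÷4 = 1, so 7+4+1 = 12.
Tuesday + 12 ≡ Sunday — that's 1688's doomsday.
In May the doomsday date is May 9.
May 6 is 3 days before May 9; 3 mod 7 = 3, so Sunday − 3 = Thursday.
2746 mod 7 = 2, so 2746 days after a Thursday is Thursday + 2 = Saturday.

Saturday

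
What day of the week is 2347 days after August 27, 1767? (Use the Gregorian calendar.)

Aug 27, 1767 is a Thursday.
2347 mod 7 = 2, so 2347 days after a Thursday is Thursday + 2 = Saturday.

Saturday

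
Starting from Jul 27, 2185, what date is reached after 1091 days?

+365 (one year) → Jul 27, 2186 (726 left).
+365 (one year) → Jul 27, 2187 (361 left).
Jul has 31 days: +5 → Aug 1, 2187 (356 left).
Aug has 31 days: +31 → Sep 1, 2187 (325 left).
Sep has 30 days: +30 → Oct 1, 2187 (295 left).
Oct has 31 days: +31 → Nov 1, 2187 (264 left).
Nov has 30 days: +30 → Dec 1, 2187 (234 left).
Dec has 31 days: +31 → Jan 1, 2188 (203 left).
Jan has 31 days: +31 → Feb 1, 2188 (172 left).
Feb has 29 days: +29 → Mar 1, 2188 (143 left).
Mar has 31 days: +31 → Apr 1, 2188 (112 left).
Apr has 30 days: +30 → May 1, 2188 (82 left).
May has 31 days: +31 → Jun 1, 2188 (51 left).
Jun has 30 days: +30 → Jul 1, 2188 (21 left).
+21 → Jul 22, 2188.

July 22, 2188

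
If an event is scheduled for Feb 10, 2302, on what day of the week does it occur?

Monday

Doomsday rule: the anchor day for the 2300s is Wednesday. For year 02: 2÷12 = 0 r 2, and 2÷4 = 0, so 0+2+0 = 2.
Wednesday + 2 ≡ Friday — that's 2302's doomsday.
In February the doomsday date is Feb 28 (2302 is not a leap year).
Feb 10 is 18 days before Feb 28; 18 mod 7 = 4, so Friday − 4 = Monday.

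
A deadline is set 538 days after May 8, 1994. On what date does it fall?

+365 (one year) → May 8, 1995 (173 left).
May has 31 days: +24 → Jun 1, 1995 (149 left).
Jun has 30 days: +30 → Jul 1, 1995 (119 left).
Jul has 31 days: +31 → Aug 1, 1995 (88 left).
Aug has 31 days: +31 → Sep 1, 1995 (57 left).
Sep has 30 days: +30 → Oct 1, 1995 (27 left).
+27 → Oct 28, 1995.

October 28, 1995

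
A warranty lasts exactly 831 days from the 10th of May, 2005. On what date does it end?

+365 (one year) → May 10, 2006 (466 left).
+365 (one year) → May 10, 2007 (101 left).
May has 31 days: +22 → Jun 1, 2007 (79 left).
Jun has 30 days: +30 → Jul 1, 2007 (49 left).
Jul has 31 days: +31 → Aug 1, 2007 (18 left).
+18 → Aug 19, 2007.

August 19, 2007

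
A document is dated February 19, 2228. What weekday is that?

Doomsday rule: the anchor day for the 2200s is Friday. For year 28: 28÷12 = 2 r 4, and 4÷4 = 1, so 2+4+1 = 7.
Friday + 7 ≡ Friday — that's 2228's doomsday.
In February the doomsday date is Feb 29 (2228 is a leap year (divisible by 4)).
Feb 19 is 10 days before Feb 29; 10 mod 7 = 3, so Friday − 3 = Tuesday.

Tuesday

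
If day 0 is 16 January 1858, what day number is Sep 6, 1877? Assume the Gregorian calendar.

Jan 16, 1858 → Jan 16, 1859: 365 days.
Jan 16, 1859 → Jan 16, 1860: 365 days.
Jan 16, 1860 → Jan 16, 1861: 366 days (Feb 29, 1860 is in that span).
Jan 16, 1861 → Jan 16, 1862: 365 days.
Jan 16, 1862 → Jan 16, 1863: 365 days.
Jan 16, 1863 → Jan 16, 1864: 365 days.
Jan 16, 1864 → Jan 16, 1865: 366 days (Feb 29, 1864 is in that span).
Jan 16, 1865 → Jan 16, 1866: 365 days.
Jan 16, 1866 → Jan 16, 1867: 365 days.
Jan 16, 1867 → Jan 16, 1868: 365 days.
Jan 16, 1868 → Jan 16, 1869: 366 days (Feb 29, 1868 is in that span).
Jan 16, 1869 → Jan 16, 1870: 365 days.
Jan 16, 1870 → Jan 16, 1871: 365 days.
Jan 16, 1871 → Jan 16, 1872: 365 days.
Jan 16, 1872 → Jan 16, 1873: 366 days (Feb 29, 1872 is in that span).
Jan 16, 1873 → Jan 16, 1874: 365 days.
Jan 16, 1874 → Jan 16, 1875: 365 days.
Jan 16, 1875 → Jan 16, 1876: 365 days.
Jan 16, 1876 → Jan 16, 1877: 366 days (Feb 29, 1876 is in that span).
Jan 16, 1877 → Feb 16, 1877: 31 days (January has 31).
Feb 16, 1877 → Mar 16, 1877: 28 days (February has 28).
Mar 16, 1877 → Apr 16, 1877: 31 days (March has 31).
Apr 16, 1877 → May 16, 1877: 30 days (April has 30).
May 16, 1877 → Jun 16, 1877: 31 days (May has 31).
Jun 16, 1877 → Jul 16, 1877: 30 days (June has 30).
Jul 16, 1877 → Aug 16, 1877: 31 days (July has 31).
Aug 16, 1877 → Sep 6, 1877: 21 days.
Total: 7173 days.

7173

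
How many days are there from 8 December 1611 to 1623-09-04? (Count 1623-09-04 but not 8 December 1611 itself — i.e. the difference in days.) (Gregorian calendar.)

4288

Dec 8, 1611 → Dec 8, 1612: 366 days (Feb 29, 1612 is in that span).
Dec 8, 1612 → Dec 8, 1613: 365 days.
Dec 8, 1613 → Dec 8, 1614: 365 days.
Dec 8, 1614 → Dec 8, 1615: 365 days.
Dec 8, 1615 → Dec 8, 1616: 366 days (Feb 29, 1616 is in that span).
Dec 8, 1616 → Dec 8, 1617: 365 days.
Dec 8, 1617 → Dec 8, 1618: 365 days.
Dec 8, 1618 → Dec 8, 1619: 365 days.
Dec 8, 1619 → Dec 8, 1620: 366 days (Feb 29, 1620 is in that span).
Dec 8, 1620 → Dec 8, 1621: 365 days.
Dec 8, 1621 → Dec 8, 1622: 365 days.
Dec 8, 1622 → Jan 8, 1623: 31 days (December has 31).
Jan 8, 1623 → Feb 8, 1623: 31 days (January has 31).
Feb 8, 1623 → Mar 8, 1623: 28 days (February has 28).
Mar 8, 1623 → Apr 8, 1623: 31 days (March has 31).
Apr 8, 1623 → May 8, 1623: 30 days (April has 30).
May 8, 1623 → Jun 8, 1623: 31 days (May has 31).
Jun 8, 1623 → Jul 8, 1623: 30 days (June has 30).
Jul 8, 1623 → Aug 8, 1623: 31 days (July has 31).
Aug 8, 1623 → Sep 4, 1623: 27 days.
Total: 4288 days.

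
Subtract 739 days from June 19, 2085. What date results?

June 11, 2083

−365 (one year) → Jun 19, 2084 (374 left).
−19 → May 31, 2084 (end of May, 31 days; 355 left).
−31 → Apr 30, 2084 (end of Apr, 30 days; 324 left).
−30 → Mar 31, 2084 (end of Mar, 31 days; 294 left).
−31 → Feb 29, 2084 (end of Feb, 29 days; 263 left).
−29 → Jan 31, 2084 (end of Jan, 31 days; 234 left).
−31 → Dec 31, 2083 (end of Dec, 31 days; 203 left).
−31 → Nov 30, 2083 (end of Nov, 30 days; 172 left).
−30 → Oct 31, 2083 (end of Oct, 31 days; 142 left).
−31 → Sep 30, 2083 (end of Sep, 30 days; 111 left).
−30 → Aug 31, 2083 (end of Aug, 31 days; 81 left).
−31 → Jul 31, 2083 (end of Jul, 31 days; 50 left).
−31 → Jun 30, 2083 (end of Jun, 30 days; 19 left).
−19 → Jun 11, 2083.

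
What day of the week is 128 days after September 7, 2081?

Sep 7, 2081 is a Sunday.
128 mod 7 = 2, so 128 days after a Sunday is Sunday + 2 = Tuesday.

Tuesday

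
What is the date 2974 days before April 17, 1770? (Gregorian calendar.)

−365 (one year) → Apr 17, 1769 (2609 left).
−365 (one year) → Apr 17, 1768 (2244 left).
−366 (one year; includes Feb 29, 1768) → Apr 17, 1767 (1878 left).
−365 (one year) → Apr 17, 1766 (1513 left).
−365 (one year) → Apr 17, 1765 (1148 left).
−365 (one year) → Apr 17, 1764 (783 left).
−366 (one year; includes Feb 29, 1764) → Apr 17, 1763 (417 left).
−365 (one year) → Apr 17, 1762 (52 left).
−17 → Mar 31, 1762 (end of Mar, 31 days; 35 left).
−31 → Feb 28, 1762 (end of Feb, 28 days; 4 left).
−4 → Feb 24, 1762.

February 24, 1762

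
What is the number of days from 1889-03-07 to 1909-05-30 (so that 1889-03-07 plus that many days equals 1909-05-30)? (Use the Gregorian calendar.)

Mar 7, 1889 → Mar 7, 1890: 365 days.
Mar 7, 1890 → Mar 7, 1891: 365 days.
Mar 7, 1891 → Mar 7, 1892: 366 days (Feb 29, 1892 is in that span).
Mar 7, 1892 → Mar 7, 1893: 365 days.
Mar 7, 1893 → Mar 7, 1894: 365 days.
Mar 7, 1894 → Mar 7, 1895: 365 days.
Mar 7, 1895 → Mar 7, 1896: 366 days (Feb 29, 1896 is in that span).
Mar 7, 1896 → Mar 7, 1897: 365 days.
Mar 7, 1897 → Mar 7, 1898: 365 days.
Mar 7, 1898 → Mar 7, 1899: 365 days.
Mar 7, 1899 → Mar 7, 1900: 365 days.
Mar 7, 1900 → Mar 7, 1901: 365 days.
Mar 7, 1901 → Mar 7, 1902: 365 days.
Mar 7, 1902 → Mar 7, 1903: 365 days.
Mar 7, 1903 → Mar 7, 1904: 366 days (Feb 29, 1904 is in that span).
Mar 7, 1904 → Mar 7, 1905: 365 days.
Mar 7, 1905 → Mar 7, 1906: 365 days.
Mar 7, 1906 → Mar 7, 1907: 365 days.
Mar 7, 1907 → Mar 7, 1908: 366 days (Feb 29, 1908 is in that span).
Mar 7, 1908 → Mar 7, 1909: 365 days.
Mar 7, 1909 → Apr 7, 1909: 31 days (March has 31).
Apr 7, 1909 → May 7, 1909: 30 days (April has 30).
May 7, 1909 → May 30, 1909: 23 days.
Total: 7388 days.

7388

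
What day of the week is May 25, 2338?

Wednesday

Doomsday rule: the anchor day for the 2300s is Wednesday. For year 38: 38÷12 = 3 r 2, and 2÷4 = 0, so 3+2+0 = 5.
Wednesday + 5 ≡ Monday — that's 2338's doomsday.
In May the doomsday date is May 9.
May 25 is 16 days after May 9; 16 mod 7 = 2, so Monday + 2 = Wednesday.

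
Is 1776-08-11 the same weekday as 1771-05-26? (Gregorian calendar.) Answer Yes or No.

From May 26, 1771 to Aug 11, 1776 is 1904 days.
1904 mod 7 = 0, so they are the same weekday.
(May 26, 1771 is a Sunday; Aug 11, 1776 is a Sunday.)

Yes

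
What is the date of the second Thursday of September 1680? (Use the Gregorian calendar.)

September 12, 1680

September 1, 1680 is a Sunday.
The first Thursday is therefore September 5 (4 days later).
The second Thursday is 5 + 1×7 = September 12.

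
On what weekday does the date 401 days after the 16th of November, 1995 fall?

Saturday

First find the weekday of Nov 16, 1995. Doomsday rule: the anchor day for the 1900s is Wednesday. For year 95: 95÷12 = 7 r 11, and 11÷4 = 2, so 7+11+2 = 20.
Wednesday + 20 ≡ Tuesday — that's 1995's doomsday.
In November the doomsday date is Nov 7.
Nov 16 is 9 days after Nov 7; 9 mod 7 = 2, so Tuesday + 2 = Thursday.
401 mod 7 = 2, so 401 days after a Thursday is Thursday + 2 = Saturday.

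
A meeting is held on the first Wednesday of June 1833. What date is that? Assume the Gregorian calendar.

June 5, 1833

June 1, 1833 is a Saturday.
The first Wednesday is therefore June 5 (4 days later).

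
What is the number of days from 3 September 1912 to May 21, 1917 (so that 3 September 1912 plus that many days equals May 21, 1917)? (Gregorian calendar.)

1721

Sep 3, 1912 → Sep 3, 1913: 365 days.
Sep 3, 1913 → Sep 3, 1914: 365 days.
Sep 3, 1914 → Sep 3, 1915: 365 days.
Sep 3, 1915 → Sep 3, 1916: 366 days (Feb 29, 1916 is in that span).
Sep 3, 1916 → Oct 3, 1916: 30 days (September has 30).
Oct 3, 1916 → Nov 3, 1916: 31 days (October has 31).
Nov 3, 1916 → Dec 3, 1916: 30 days (November has 30).
Dec 3, 1916 → Jan 3, 1917: 31 days (December has 31).
Jan 3, 1917 → Feb 3, 1917: 31 days (January has 31).
Feb 3, 1917 → Mar 3, 1917: 28 days (February has 28).
Mar 3, 1917 → Apr 3, 1917: 31 days (March has 31).
Apr 3, 1917 → May 3, 1917: 30 days (April has 30).
May 3, 1917 → May 21, 1917: 18 days.
Total: 1721 days.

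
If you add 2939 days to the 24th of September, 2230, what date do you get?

+365 (one year) → Sep 24, 2231 (2574 left).
+366 (one year; includes Feb 29, 2232) → Sep 24, 2232 (2208 left).
+365 (one year) → Sep 24, 2233 (1843 left).
+365 (one year) → Sep 24, 2234 (1478 left).
+365 (one year) → Sep 24, 2235 (1113 left).
+366 (one year; includes Feb 29, 2236) → Sep 24, 2236 (747 left).
+365 (one year) → Sep 24, 2237 (382 left).
Sep has 30 days: +7 → Oct 1, 2237 (375 left).
Oct has 31 days: +31 → Nov 1, 2237 (344 left).
Nov has 30 days: +30 → Dec 1, 2237 (314 left).
Dec has 31 days: +31 → Jan 1, 2238 (283 left).
Jan has 31 days: +31 → Feb 1, 2238 (252 left).
Feb has 28 days: +28 → Mar 1, 2238 (224 left).
Mar has 31 days: +31 → Apr 1, 2238 (193 left).
Apr has 30 days: +30 → May 1, 2238 (163 left).
May has 31 days: +31 → Jun 1, 2238 (132 left).
Jun has 30 days: +30 → Jul 1, 2238 (102 left).
Jul has 31 days: +31 → Aug 1, 2238 (71 left).
Aug has 31 days: +31 → Sep 1, 2238 (40 left).
Sep has 30 days: +30 → Oct 1, 2238 (10 left).
+10 → Oct 11, 2238.

October 11, 2238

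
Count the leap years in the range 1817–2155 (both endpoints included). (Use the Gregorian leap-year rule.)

82

Multiples of 4 in [1817,2155]: 84.
Of those, multiples of 100: 3 (not leap unless ÷400).
Multiples of 400: 1.
Leap years = 84 − 3 + 1 = 82.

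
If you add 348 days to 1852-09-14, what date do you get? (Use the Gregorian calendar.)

Sep has 30 days: +17 → Oct 1, 1852 (331 left).
Oct has 31 days: +31 → Nov 1, 1852 (300 left).
Nov has 30 days: +30 → Dec 1, 1852 (270 left).
Dec has 31 days: +31 → Jan 1, 1853 (239 left).
Jan has 31 days: +31 → Feb 1, 1853 (208 left).
Feb has 28 days: +28 → Mar 1, 1853 (180 left).
Mar has 31 days: +31 → Apr 1, 1853 (149 left).
Apr has 30 days: +30 → May 1, 1853 (119 left).
May has 31 days: +31 → Jun 1, 1853 (88 left).
Jun has 30 days: +30 → Jul 1, 1853 (58 left).
Jul has 31 days: +31 → Aug 1, 1853 (27 left).
+27 → Aug 28, 1853.

August 28, 1853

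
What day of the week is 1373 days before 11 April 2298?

Apr 11, 2298 is a Monday.
1373 mod 7 = 1, so 1373 days before a Monday is Monday − 1 = Sunday.

Sunday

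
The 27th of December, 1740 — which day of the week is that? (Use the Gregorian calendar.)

Tuesday

Doomsday rule: the anchor day for the 1700s is Sunday. For year 40: 40÷12 = 3 r 4, and 4÷4 = 1, so 3+4+1 = 8.
Sunday + 8 ≡ Monday — that's 1740's doomsday.
In December the doomsday date is Dec 12.
Dec 27 is 15 days after Dec 12; 15 mod 7 = 1, so Monday + 1 = Tuesday.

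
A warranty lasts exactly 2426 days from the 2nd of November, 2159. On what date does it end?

+366 (one year; includes Feb 29, 2160) → Nov 2, 2160 (2060 left).
+365 (one year) → Nov 2, 2161 (1695 left).
+365 (one year) → Nov 2, 2162 (1330 left).
+365 (one year) → Nov 2, 2163 (965 left).
+366 (one year; includes Feb 29, 2164) → Nov 2, 2164 (599 left).
+365 (one year) → Nov 2, 2165 (234 left).
Nov has 30 days: +29 → Dec 1, 2165 (205 left).
Dec has 31 days: +31 → Jan 1, 2166 (174 left).
Jan has 31 days: +31 → Feb 1, 2166 (143 left).
Feb has 28 days: +28 → Mar 1, 2166 (115 left).
Mar has 31 days: +31 → Apr 1, 2166 (84 left).
Apr has 30 days: +30 → May 1, 2166 (54 left).
May has 31 days: +31 → Jun 1, 2166 (23 left).
+23 → Jun 24, 2166.

June 24, 2166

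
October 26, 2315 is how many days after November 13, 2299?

5825

Nov 13, 2299 → Nov 13, 2300: 365 days.
Nov 13, 2300 → Nov 13, 2301: 365 days.
Nov 13, 2301 → Nov 13, 2302: 365 days.
Nov 13, 2302 → Nov 13, 2303: 365 days.
Nov 13, 2303 → Nov 13, 2304: 366 days (Feb 29, 2304 is in that span).
Nov 13, 2304 → Nov 13, 2305: 365 days.
Nov 13, 2305 → Nov 13, 2306: 365 days.
Nov 13, 2306 → Nov 13, 2307: 365 days.
Nov 13, 2307 → Nov 13, 2308: 366 days (Feb 29, 2308 is in that span).
Nov 13, 2308 → Nov 13, 2309: 365 days.
Nov 13, 2309 → Nov 13, 2310: 365 days.
Nov 13, 2310 → Nov 13, 2311: 365 days.
Nov 13, 2311 → Nov 13, 2312: 366 days (Feb 29, 2312 is in that span).
Nov 13, 2312 → Nov 13, 2313: 365 days.
Nov 13, 2313 → Nov 13, 2314: 365 days.
Nov 13, 2314 → Dec 13, 2314: 30 days (November has 30).
Dec 13, 2314 → Jan 13, 2315: 31 days (December has 31).
Jan 13, 2315 → Feb 13, 2315: 31 days (January has 31).
Feb 13, 2315 → Mar 13, 2315: 28 days (February has 28).
Mar 13, 2315 → Apr 13, 2315: 31 days (March has 31).
Apr 13, 2315 → May 13, 2315: 30 days (April has 30).
May 13, 2315 → Jun 13, 2315: 31 days (May has 31).
Jun 13, 2315 → Jul 13, 2315: 30 days (June has 30).
Jul 13, 2315 → Aug 13, 2315: 31 days (July has 31).
Aug 13, 2315 → Sep 13, 2315: 31 days (August has 31).
Sep 13, 2315 → Oct 13, 2315: 30 days (September has 30).
Oct 13, 2315 → Oct 26, 2315: 13 days.
Total: 5825 days.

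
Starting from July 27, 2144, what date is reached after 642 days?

April 30, 2146

+365 (one year) → Jul 27, 2145 (277 left).
Jul has 31 days: +5 → Aug 1, 2145 (272 left).
Aug has 31 days: +31 → Sep 1, 2145 (241 left).
Sep has 30 days: +30 → Oct 1, 2145 (211 left).
Oct has 31 days: +31 → Nov 1, 2145 (180 left).
Nov has 30 days: +30 → Dec 1, 2145 (150 left).
Dec has 31 days: +31 → Jan 1, 2146 (119 left).
Jan has 31 days: +31 → Feb 1, 2146 (88 left).
Feb has 28 days: +28 → Mar 1, 2146 (60 left).
Mar has 31 days: +31 → Apr 1, 2146 (29 left).
+29 → Apr 30, 2146.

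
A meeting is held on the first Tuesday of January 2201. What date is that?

January 6, 2201

January 1, 2201 is a Thursday.
The first Tuesday is therefore January 6 (5 days later).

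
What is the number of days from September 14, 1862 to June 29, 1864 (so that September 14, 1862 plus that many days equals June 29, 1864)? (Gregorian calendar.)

Sep 14, 1862 → Sep 14, 1863: 365 days.
Sep 14, 1863 → Oct 14, 1863: 30 days (September has 30).
Oct 14, 1863 → Nov 14, 1863: 31 days (October has 31).
Nov 14, 1863 → Dec 14, 1863: 30 days (November has 30).
Dec 14, 1863 → Jan 14, 1864: 31 days (December has 31).
Jan 14, 1864 → Feb 14, 1864: 31 days (January has 31).
Feb 14, 1864 → Mar 14, 1864: 29 days (February has 29).
Mar 14, 1864 → Apr 14, 1864: 31 days (March has 31).
Apr 14, 1864 → May 14, 1864: 30 days (April has 30).
May 14, 1864 → Jun 14, 1864: 31 days (May has 31).
Jun 14, 1864 → Jun 29, 1864: 15 days.
Total: 654 days.

654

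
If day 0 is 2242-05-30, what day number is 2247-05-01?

May 30, 2242 → May 30, 2243: 365 days.
May 30, 2243 → May 30, 2244: 366 days (Feb 29, 2244 is in that span).
May 30, 2244 → May 30, 2245: 365 days.
May 30, 2245 → May 30, 2246: 365 days.
May 30, 2246 → Jun 30, 2246: 31 days (May has 31).
Jun 30, 2246 → Jul 30, 2246: 30 days (June has 30).
Jul 30, 2246 → Aug 30, 2246: 31 days (July has 31).
Aug 30, 2246 → Sep 30, 2246: 31 days (August has 31).
Sep 30, 2246 → Oct 30, 2246: 30 days (September has 30).
Oct 30, 2246 → Nov 30, 2246: 31 days (October has 31).
Nov 30, 2246 → Dec 30, 2246: 30 days (November has 30).
Dec 30, 2246 → Jan 30, 2247: 31 days (December has 31).
Jan 30, 2247 → Feb 28, 2247: 29 days (January has 31).
Feb 28, 2247 → Mar 28, 2247: 28 days (February has 28).
Mar 28, 2247 → Apr 28, 2247: 31 days (March has 31).
Apr 28, 2247 → May 1, 2247: 3 days.
Total: 1797 days.

1797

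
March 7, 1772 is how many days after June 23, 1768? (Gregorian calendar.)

Jun 23, 1768 → Jun 23, 1769: 365 days.
Jun 23, 1769 → Jun 23, 1770: 365 days.
Jun 23, 1770 → Jun 23, 1771: 365 days.
Jun 23, 1771 → Jul 23, 1771: 30 days (June has 30).
Jul 23, 1771 → Aug 23, 1771: 31 days (July has 31).
Aug 23, 1771 → Sep 23, 1771: 31 days (August has 31).
Sep 23, 1771 → Oct 23, 1771: 30 days (September has 30).
Oct 23, 1771 → Nov 23, 1771: 31 days (October has 31).
Nov 23, 1771 → Dec 23, 1771: 30 days (November has 30).
Dec 23, 1771 → Jan 23, 1772: 31 days (December has 31).
Jan 23, 1772 → Feb 23, 1772: 31 days (January has 31).
Feb 23, 1772 → Mar 7, 1772: 13 days.
Total: 1353 days.

1353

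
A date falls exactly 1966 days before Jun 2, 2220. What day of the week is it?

Saturday

First find the weekday of Jun 2, 2220. Doomsday rule: the anchor day for the 2200s is Friday. For year 20: 20÷12 = 1 r 8, and 8÷4 = 2, so 1+8+2 = 11.
Friday + 11 ≡ Tuesday — that's 2220's doomsday.
In June the doomsday date is Jun 6.
Jun 2 is 4 days before Jun 6; 4 mod 7 = 4, so Tuesday − 4 = Friday.
1966 mod 7 = 6, so 1966 days before a Friday is Friday − 6 = Saturday.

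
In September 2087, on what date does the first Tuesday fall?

September 2, 2087

September 1, 2087 is a Monday.
The first Tuesday is therefore September 2 (1 days later).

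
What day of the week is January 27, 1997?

Doomsday rule: the anchor day for the 1900s is Wednesday. For year 97: 97÷12 = 8 r 1, and 1÷4 = 0, so 8+1+0 = 9.
Wednesday + 9 ≡ Friday — that's 1997's doomsday.
In January the doomsday date is Jan 3 (1997 is not a leap year).
Jan 27 is 24 days after Jan 3; 24 mod 7 = 3, so Friday + 3 = Monday.

Monday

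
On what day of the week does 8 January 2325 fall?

Doomsday rule: the anchor day for the 2300s is Wednesday. For year 25: 25÷12 = 2 r 1, and 1÷4 = 0, so 2+1+0 = 3.
Wednesday + 3 ≡ Saturday — that's 2325's doomsday.
In January the doomsday date is Jan 3 (2325 is not a leap year).
Jan 8 is 5 days after Jan 3; 5 mod 7 = 5, so Saturday + 5 = Thursday.

Thursday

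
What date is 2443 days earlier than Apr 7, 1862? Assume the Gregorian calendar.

July 30, 1855

−365 (one year) → Apr 7, 1861 (2078 left).
−365 (one year) → Apr 7, 1860 (1713 left).
−366 (one year; includes Feb 29, 1860) → Apr 7, 1859 (1347 left).
−365 (one year) → Apr 7, 1858 (982 left).
−365 (one year) → Apr 7, 1857 (617 left).
−365 (one year) → Apr 7, 1856 (252 left).
−7 → Mar 31, 1856 (end of Mar, 31 days; 245 left).
−31 → Feb 29, 1856 (end of Feb, 29 days; 214 left).
−29 → Jan 31, 1856 (end of Jan, 31 days; 185 left).
−31 → Dec 31, 1855 (end of Dec, 31 days; 154 left).
−31 → Nov 30, 1855 (end of Nov, 30 days; 123 left).
−30 → Oct 31, 1855 (end of Oct, 31 days; 93 left).
−31 → Sep 30, 1855 (end of Sep, 30 days; 62 left).
−30 → Aug 31, 1855 (end of Aug, 31 days; 32 left).
−31 → Jul 31, 1855 (end of Jul, 31 days; 1 left).
−1 → Jul 30, 1855.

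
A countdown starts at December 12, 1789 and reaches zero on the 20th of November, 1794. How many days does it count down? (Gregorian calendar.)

Dec 12, 1789 → Dec 12, 1790: 365 days.
Dec 12, 1790 → Dec 12, 1791: 365 days.
Dec 12, 1791 → Dec 12, 1792: 366 days (Feb 29, 1792 is in that span).
Dec 12, 1792 → Dec 12, 1793: 365 days.
Dec 12, 1793 → Jan 12, 1794: 31 days (December has 31).
Jan 12, 1794 → Feb 12, 1794: 31 days (January has 31).
Feb 12, 1794 → Mar 12, 1794: 28 days (February has 28).
Mar 12, 1794 → Apr 12, 1794: 31 days (March has 31).
Apr 12, 1794 → May 12, 1794: 30 days (April has 30).
May 12, 1794 → Jun 12, 1794: 31 days (May has 31).
Jun 12, 1794 → Jul 12, 1794: 30 days (June has 30).
Jul 12, 1794 → Aug 12, 1794: 31 days (July has 31).
Aug 12, 1794 → Sep 12, 1794: 31 days (August has 31).
Sep 12, 1794 → Oct 12, 1794: 30 days (September has 30).
Oct 12, 1794 → Nov 12, 1794: 31 days (October has 31).
Nov 12, 1794 → Nov 20, 1794: 8 days.
Total: 1804 days.

1804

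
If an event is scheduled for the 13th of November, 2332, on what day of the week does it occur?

Sunday

Doomsday rule: the anchor day for the 2300s is Wednesday. For year 32: 32÷12 = 2 r 8, and 8÷4 = 2, so 2+8+2 = 12.
Wednesday + 12 ≡ Monday — that's 2332's doomsday.
In November the doomsday date is Nov 7.
Nov 13 is 6 days after Nov 7; 6 mod 7 = 6, so Monday + 6 = Sunday.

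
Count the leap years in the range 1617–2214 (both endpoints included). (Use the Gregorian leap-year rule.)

Multiples of 4 in [1617,2214]: 149.
Of those, multiples of 100: 6 (not leap unless ÷400).
Multiples of 400: 1.
Leap years = 149 − 6 + 1 = 144.

144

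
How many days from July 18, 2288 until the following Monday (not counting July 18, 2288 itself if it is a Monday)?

5

Jul 18, 2288 is a Wednesday.
From Wednesday to the next Monday is 5 days.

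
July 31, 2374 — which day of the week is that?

Doomsday rule: the anchor day for the 2300s is Wednesday. For year 74: 74÷12 = 6 r 2, and 2÷4 = 0, so 6+2+0 = 8.
Wednesday + 8 ≡ Thursday — that's 2374's doomsday.
In July the doomsday date is Jul 11.
Jul 31 is 20 days after Jul 11; 20 mod 7 = 6, so Thursday + 6 = Wednesday.

Wednesday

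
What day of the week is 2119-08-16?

Wednesday

Doomsday rule: the anchor day for the 2100s is Sunday. For year 19: 19÷12 = 1 r 7, and 7÷4 = 1, so 1+7+1 = 9.
Sunday + 9 ≡ Tuesday — that's 2119's doomsday.
In August the doomsday date is Aug 8.
Aug 16 is 8 days after Aug 8; 8 mod 7 = 1, so Tuesday + 1 = Wednesday.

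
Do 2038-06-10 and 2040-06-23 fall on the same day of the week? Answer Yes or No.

From Jun 10, 2038 to Jun 23, 2040 is 744 days.
744 mod 7 = 2, so they are different weekdays.
(Jun 10, 2038 is a Thursday; Jun 23, 2040 is a Saturday.)

No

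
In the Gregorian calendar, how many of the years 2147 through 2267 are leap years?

29

Multiples of 4 in [2147,2267]: 30.
Of those, multiples of 100: 1 (not leap unless ÷400).
Multiples of 400: 0.
Leap years = 30 − 1 + 0 = 29.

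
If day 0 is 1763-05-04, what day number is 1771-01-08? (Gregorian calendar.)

May 4, 1763 → May 4, 1764: 366 days (Feb 29, 1764 is in that span).
May 4, 1764 → May 4, 1765: 365 days.
May 4, 1765 → May 4, 1766: 365 days.
May 4, 1766 → May 4, 1767: 365 days.
May 4, 1767 → May 4, 1768: 366 days (Feb 29, 1768 is in that span).
May 4, 1768 → May 4, 1769: 365 days.
May 4, 1769 → May 4, 1770: 365 days.
May 4, 1770 → Jun 4, 1770: 31 days (May has 31).
Jun 4, 1770 → Jul 4, 1770: 30 days (June has 30).
Jul 4, 1770 → Aug 4, 1770: 31 days (July has 31).
Aug 4, 1770 → Sep 4, 1770: 31 days (August has 31).
Sep 4, 1770 → Oct 4, 1770: 30 days (September has 30).
Oct 4, 1770 → Nov 4, 1770: 31 days (October has 31).
Nov 4, 1770 → Dec 4, 1770: 30 days (November has 30).
Dec 4, 1770 → Jan 4, 1771: 31 days (December has 31).
Jan 4, 1771 → Jan 8, 1771: 4 days.
Total: 2806 days.

2806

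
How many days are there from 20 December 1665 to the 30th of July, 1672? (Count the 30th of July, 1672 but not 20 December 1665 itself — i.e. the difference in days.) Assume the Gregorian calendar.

2414

Dec 20, 1665 → Dec 20, 1666: 365 days.
Dec 20, 1666 → Dec 20, 1667: 365 days.
Dec 20, 1667 → Dec 20, 1668: 366 days (Feb 29, 1668 is in that span).
Dec 20, 1668 → Dec 20, 1669: 365 days.
Dec 20, 1669 → Dec 20, 1670: 365 days.
Dec 20, 1670 → Dec 20, 1671: 365 days.
Dec 20, 1671 → Jan 20, 1672: 31 days (December has 31).
Jan 20, 1672 → Feb 20, 1672: 31 days (January has 31).
Feb 20, 1672 → Mar 20, 1672: 29 days (February has 29).
Mar 20, 1672 → Apr 20, 1672: 31 days (March has 31).
Apr 20, 1672 → May 20, 1672: 30 days (April has 30).
May 20, 1672 → Jun 20, 1672: 31 days (May has 31).
Jun 20, 1672 → Jul 20, 1672: 30 days (June has 30).
Jul 20, 1672 → Jul 30, 1672: 10 days.
Total: 2414 days.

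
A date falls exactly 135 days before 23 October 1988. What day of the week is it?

Friday

Oct 23, 1988 is a Sunday.
135 mod 7 = 2, so 135 days before a Sunday is Sunday − 2 = Friday.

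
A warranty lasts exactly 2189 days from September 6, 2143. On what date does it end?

September 3, 2149

+366 (one year; includes Feb 29, 2144) → Sep 6, 2144 (1823 left).
+365 (one year) → Sep 6, 2145 (1458 left).
+365 (one year) → Sep 6, 2146 (1093 left).
+365 (one year) → Sep 6, 2147 (728 left).
+366 (one year; includes Feb 29, 2148) → Sep 6, 2148 (362 left).
Sep has 30 days: +25 → Oct 1, 2148 (337 left).
Oct has 31 days: +31 → Nov 1, 2148 (306 left).
Nov has 30 days: +30 → Dec 1, 2148 (276 left).
Dec has 31 days: +31 → Jan 1, 2149 (245 left).
Jan has 31 days: +31 → Feb 1, 2149 (214 left).
Feb has 28 days: +28 → Mar 1, 2149 (186 left).
Mar has 31 days: +31 → Apr 1, 2149 (155 left).
Apr has 30 days: +30 → May 1, 2149 (125 left).
May has 31 days: +31 → Jun 1, 2149 (94 left).
Jun has 30 days: +30 → Jul 1, 2149 (64 left).
Jul has 31 days: +31 → Aug 1, 2149 (33 left).
Aug has 31 days: +31 → Sep 1, 2149 (2 left).
+2 → Sep 3, 2149.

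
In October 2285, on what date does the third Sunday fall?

October 1, 2285 is a Thursday.
The first Sunday is therefore October 4 (3 days later).
The third Sunday is 4 + 2×7 = October 18.

October 18, 2285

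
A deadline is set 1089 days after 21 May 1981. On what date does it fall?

May 14, 1984

+365 (one year) → May 21, 1982 (724 left).
+365 (one year) → May 21, 1983 (359 left).
May has 31 days: +11 → Jun 1, 1983 (348 left).
Jun has 30 days: +30 → Jul 1, 1983 (318 left).
Jul has 31 days: +31 → Aug 1, 1983 (287 left).
Aug has 31 days: +31 → Sep 1, 1983 (256 left).
Sep has 30 days: +30 → Oct 1, 1983 (226 left).
Oct has 31 days: +31 → Nov 1, 1983 (195 left).
Nov has 30 days: +30 → Dec 1, 1983 (165 left).
Dec has 31 days: +31 → Jan 1, 1984 (134 left).
Jan has 31 days: +31 → Feb 1, 1984 (103 left).
Feb has 29 days: +29 → Mar 1, 1984 (74 left).
Mar has 31 days: +31 → Apr 1, 1984 (43 left).
Apr has 30 days: +30 → May 1, 1984 (13 left).
+13 → May 14, 1984.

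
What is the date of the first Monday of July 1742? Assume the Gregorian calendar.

July 1, 1742 is a Sunday.
The first Monday is therefore July 2 (1 days later).

July 2, 1742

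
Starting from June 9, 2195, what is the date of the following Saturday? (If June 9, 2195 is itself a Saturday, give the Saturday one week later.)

Jun 9, 2195 is a Tuesday.
From Tuesday to the next Saturday is 4 days.
Jun 9, 2195 + 4 = Jun 13, 2195.

June 13, 2195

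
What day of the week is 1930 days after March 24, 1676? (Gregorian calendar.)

Mar 24, 1676 is a Tuesday.
1930 mod 7 = 5, so 1930 days after a Tuesday is Tuesday + 5 = Sunday.

Sunday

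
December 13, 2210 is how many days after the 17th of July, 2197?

4896

Jul 17, 2197 → Jul 17, 2198: 365 days.
Jul 17, 2198 → Jul 17, 2199: 365 days.
Jul 17, 2199 → Jul 17, 2200: 365 days.
Jul 17, 2200 → Jul 17, 2201: 365 days.
Jul 17, 2201 → Jul 17, 2202: 365 days.
Jul 17, 2202 → Jul 17, 2203: 365 days.
Jul 17, 2203 → Jul 17, 2204: 366 days (Feb 29, 2204 is in that span).
Jul 17, 2204 → Jul 17, 2205: 365 days.
Jul 17, 2205 → Jul 17, 2206: 365 days.
Jul 17, 2206 → Jul 17, 2207: 365 days.
Jul 17, 2207 → Jul 17, 2208: 366 days (Feb 29, 2208 is in that span).
Jul 17, 2208 → Jul 17, 2209: 365 days.
Jul 17, 2209 → Jul 17, 2210: 365 days.
Jul 17, 2210 → Aug 17, 2210: 31 days (July has 31).
Aug 17, 2210 → Sep 17, 2210: 31 days (August has 31).
Sep 17, 2210 → Oct 17, 2210: 30 days (September has 30).
Oct 17, 2210 → Nov 17, 2210: 31 days (October has 31).
Nov 17, 2210 → Dec 13, 2210: 26 days.
Total: 4896 days.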